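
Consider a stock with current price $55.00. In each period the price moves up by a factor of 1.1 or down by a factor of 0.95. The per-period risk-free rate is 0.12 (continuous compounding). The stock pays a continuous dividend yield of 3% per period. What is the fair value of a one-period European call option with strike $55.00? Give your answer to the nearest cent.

$4.69

Per-period risk-free factor R = e^0.12 = 1.1275; dividend-adjusted growth = e^(0.12−0.03) = 1.0942.
Risk-neutral probability p = (1.0942 − 0.95)/(1.1 − 0.95) = 0.1442/0.1500 = 0.9612
Terminal stock prices: S_u = 60.5, S_d = 52.25
Terminal payoffs (S − K): max(5.5, 0) = 5.5, max(-2.75, 0) = 0
Node 0 (S = 55): V_0 = e^(−0.12)·[0.9612·5.5000 + 0.0388·0.0000] = 4.6886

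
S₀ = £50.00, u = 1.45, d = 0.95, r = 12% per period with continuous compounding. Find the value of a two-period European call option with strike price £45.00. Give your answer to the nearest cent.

£14.60

Risk-neutral probability p = (e^0.12 − 0.95)/(1.45 − 0.95) = 0.1775/0.5000 = 0.3550
Terminal stock prices: S_uu = 105.1, S_ud = 68.88, S_dd = 45.12
Terminal payoffs (S − K): max(60.12, 0) = 60.12, max(23.88, 0) = 23.88, max(0.125, 0) = 0.125
Node u (S = 72.5): V_u = e^(−0.12)·[0.3550·60.1250 + 0.6450·23.8750] = 32.5886
Node d (S = 47.5): V_d = e^(−0.12)·[0.3550·23.8750 + 0.6450·0.1250] = 7.5886
Node 0 (S = 50): V_0 = e^(−0.12)·[0.3550·32.5886 + 0.6450·7.5886] = 14.6017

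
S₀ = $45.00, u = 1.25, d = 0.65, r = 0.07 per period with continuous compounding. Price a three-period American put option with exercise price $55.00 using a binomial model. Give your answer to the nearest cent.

Risk-neutral probability p = (e^0.07 − 0.65)/(1.25 − 0.65) = 0.4225/0.6000 = 0.7042
Terminal stock prices: S_uuu = 87.89, S_uud = 45.7, S_udd = 23.77, S_ddd = 12.36
Terminal payoffs (K − S): max(-32.89, 0) = 0, max(9.297, 0) = 9.297, max(31.23, 0) = 31.23, max(42.64, 0) = 42.64
Node uu (S = 70.31): continuation = e^(−0.07)·[0.7042·0.0000 + 0.2958·9.2969] = 2.5643; exercise value = 0.0000 ≤ continuation, so V_uu = 2.5643
Node ud (S = 36.56): continuation = e^(−0.07)·[0.7042·9.2969 + 0.2958·31.2344] = 14.7192; exercise value = 18.4375 > continuation, so V_ud = 18.4375 (exercise)
Node dd (S = 19.01): continuation = e^(−0.07)·[0.7042·31.2344 + 0.2958·42.6419] = 32.2692; exercise value = 35.9875 > continuation, so V_dd = 35.9875 (exercise)
Node u (S = 56.25): continuation = e^(−0.07)·[0.7042·2.5643 + 0.2958·18.4375] = 6.7691; exercise value = 0.0000 ≤ continuation, so V_u = 6.7691
Node d (S = 29.25): continuation = e^(−0.07)·[0.7042·18.4375 + 0.2958·35.9875] = 22.0317; exercise value = 25.7500 > continuation, so V_d = 25.7500 (exercise)
Node 0 (S = 45): continuation = e^(−0.07)·[0.7042·6.7691 + 0.2958·25.7500] = 11.5468; exercise value = 10.0000 ≤ continuation, so V_0 = 11.5468

$11.55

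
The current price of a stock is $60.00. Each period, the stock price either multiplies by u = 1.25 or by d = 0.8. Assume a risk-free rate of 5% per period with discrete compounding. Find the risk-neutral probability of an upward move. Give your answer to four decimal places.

p = 0.5556

Risk-neutral probability p = (1 + 0.05 − 0.8)/(1.25 − 0.8) = 0.2500/0.4500 = 0.5556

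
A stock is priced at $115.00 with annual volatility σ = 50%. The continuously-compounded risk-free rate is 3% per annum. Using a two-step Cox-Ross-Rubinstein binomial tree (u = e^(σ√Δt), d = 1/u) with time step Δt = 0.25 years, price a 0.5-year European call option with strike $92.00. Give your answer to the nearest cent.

$30.93

CRR parameters: u = e^(σ√Δt) = e^(0.5·√0.25) = 1.2840, d = 1/u = 0.7788
Per-period rate: rΔt = 0.03·0.25 = 0.0075, so R = e^0.0075 = 1.0075
Risk-neutral probability p = (e^0.0075 − 0.7788)/(1.2840 − 0.7788) = 0.2287/0.5052 = 0.4527
Terminal stock prices: S_uu = 189.6, S_ud = 115, S_dd = 69.75
Terminal payoffs (S − K): max(97.6, 0) = 97.6, max(23, 0) = 23, max(-22.25, 0) = 0
Node u (S = 147.7): V_u = e^(−0.0075)·[0.4527·97.6029 + 0.5473·23.0000] = 56.3503
Node d (S = 89.56): V_d = e^(−0.0075)·[0.4527·23.0000 + 0.5473·0.0000] = 10.3349
Node 0 (S = 115): V_0 = e^(−0.0075)·[0.4527·56.3503 + 0.5473·10.3349] = 30.9343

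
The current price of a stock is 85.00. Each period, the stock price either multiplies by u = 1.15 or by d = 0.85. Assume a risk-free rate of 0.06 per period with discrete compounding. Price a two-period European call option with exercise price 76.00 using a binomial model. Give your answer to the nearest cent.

Risk-neutral probability p = (1 + 0.06 − 0.85)/(1.15 − 0.85) = 0.2100/0.3000 = 0.7000
Terminal stock prices: S_uu = 112.4, S_ud = 83.09, S_dd = 61.41
Terminal payoffs (S − K): max(36.41, 0) = 36.41, max(7.087, 0) = 7.087, max(-14.59, 0) = 0
Node u (S = 97.75): V_u = 1/1.06·[0.7000·36.4125 + 0.3000·7.0875] = 26.0519
Node d (S = 72.25): V_d = 1/1.06·[0.7000·7.0875 + 0.3000·0.0000] = 4.6804
Node 0 (S = 85): V_0 = 1/1.06·[0.7000·26.0519 + 0.3000·4.6804] = 18.5287

18.53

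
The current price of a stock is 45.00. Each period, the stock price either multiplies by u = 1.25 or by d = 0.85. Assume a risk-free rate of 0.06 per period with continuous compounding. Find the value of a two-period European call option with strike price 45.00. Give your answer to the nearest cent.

Risk-neutral probability p = (e^0.06 − 0.85)/(1.25 − 0.85) = 0.2118/0.4000 = 0.5296
Terminal stock prices: S_uu = 70.31, S_ud = 47.81, S_dd = 32.51
Terminal payoffs (S − K): max(25.31, 0) = 25.31, max(2.812, 0) = 2.812, max(-12.49, 0) = 0
Node u (S = 56.25): V_u = e^(−0.06)·[0.5296·25.3125 + 0.4704·2.8125] = 13.8706
Node d (S = 38.25): V_d = e^(−0.06)·[0.5296·2.8125 + 0.4704·0.0000] = 1.4027
Node 0 (S = 45): V_0 = e^(−0.06)·[0.5296·13.8706 + 0.4704·1.4027] = 7.5394

7.54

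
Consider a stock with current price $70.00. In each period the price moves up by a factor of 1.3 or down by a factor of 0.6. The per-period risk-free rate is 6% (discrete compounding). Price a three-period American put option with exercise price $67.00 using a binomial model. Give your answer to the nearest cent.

Risk-neutral probability p = (1 + 0.06 − 0.6)/(1.3 − 0.6) = 0.4600/0.7000 = 0.6571
Terminal stock prices: S_uuu = 153.8, S_uud = 70.98, S_udd = 32.76, S_ddd = 15.12
Terminal payoffs (K − S): max(-86.79, 0) = 0, max(-3.98, 0) = 0, max(34.24, 0) = 34.24, max(51.88, 0) = 51.88
Node uu (S = 118.3): continuation = 1/1.06·[0.6571·0.0000 + 0.3429·0.0000] = 0.0000; exercise value = 0.0000 ≤ continuation, so V_uu = 0.0000
Node ud (S = 54.6): continuation = 1/1.06·[0.6571·0.0000 + 0.3429·34.2400] = 11.0749; exercise value = 12.4000 > continuation, so V_ud = 12.4000 (exercise)
Node dd (S = 25.2): continuation = 1/1.06·[0.6571·34.2400 + 0.3429·51.8800] = 38.0075; exercise value = 41.8000 > continuation, so V_dd = 41.8000 (exercise)
Node u (S = 91): continuation = 1/1.06·[0.6571·0.0000 + 0.3429·12.4000] = 4.0108; exercise value = 0.0000 ≤ continuation, so V_u = 4.0108
Node d (S = 42): continuation = 1/1.06·[0.6571·12.4000 + 0.3429·41.8000] = 21.2075; exercise value = 25.0000 > continuation, so V_d = 25.0000 (exercise)
Node 0 (S = 70): continuation = 1/1.06·[0.6571·4.0108 + 0.3429·25.0000] = 10.5727; exercise value = 0.0000 ≤ continuation, so V_0 = 10.5727

$10.57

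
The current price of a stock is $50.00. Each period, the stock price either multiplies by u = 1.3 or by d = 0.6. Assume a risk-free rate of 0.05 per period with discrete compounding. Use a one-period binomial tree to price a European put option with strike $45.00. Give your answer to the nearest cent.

Risk-neutral probability p = (1 + 0.05 − 0.6)/(1.3 − 0.6) = 0.4500/0.7000 = 0.6429
Terminal stock prices: S_u = 65, S_d = 30
Terminal payoffs (K − S): max(-20, 0) = 0, max(15, 0) = 15
Node 0 (S = 50): V_0 = 1/1.05·[0.6429·0.0000 + 0.3571·15.0000] = 5.1020

$5.10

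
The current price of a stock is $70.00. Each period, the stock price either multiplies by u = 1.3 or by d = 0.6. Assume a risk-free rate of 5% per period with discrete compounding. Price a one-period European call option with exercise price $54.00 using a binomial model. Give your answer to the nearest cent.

$22.65

Risk-neutral probability p = (1 + 0.05 − 0.6)/(1.3 − 0.6) = 0.4500/0.7000 = 0.6429
Terminal stock prices: S_u = 91, S_d = 42
Terminal payoffs (S − K): max(37, 0) = 37, max(-12, 0) = 0
Node 0 (S = 70): V_0 = 1/1.05·[0.6429·37.0000 + 0.3571·0.0000] = 22.6531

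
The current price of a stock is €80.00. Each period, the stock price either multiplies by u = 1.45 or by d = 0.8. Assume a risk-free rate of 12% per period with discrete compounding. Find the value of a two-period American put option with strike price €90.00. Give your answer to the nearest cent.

€11.79

Risk-neutral probability p = (1 + 0.12 − 0.8)/(1.45 − 0.8) = 0.3200/0.6500 = 0.4923
Terminal stock prices: S_uu = 168.2, S_ud = 92.8, S_dd = 51.2
Terminal payoffs (K − S): max(-78.2, 0) = 0, max(-2.8, 0) = 0, max(38.8, 0) = 38.8
Node u (S = 116): continuation = 1/1.12·[0.4923·0.0000 + 0.5077·0.0000] = 0.0000; exercise value = 0.0000 ≤ continuation, so V_u = 0.0000
Node d (S = 64): continuation = 1/1.12·[0.4923·0.0000 + 0.5077·38.8000] = 17.5879; exercise value = 26.0000 > continuation, so V_d = 26.0000 (exercise)
Node 0 (S = 80): continuation = 1/1.12·[0.4923·0.0000 + 0.5077·26.0000] = 11.7857; exercise value = 10.0000 ≤ continuation, so V_0 = 11.7857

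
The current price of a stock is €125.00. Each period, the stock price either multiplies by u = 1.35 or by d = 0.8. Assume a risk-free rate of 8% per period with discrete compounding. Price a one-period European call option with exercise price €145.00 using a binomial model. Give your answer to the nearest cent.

Risk-neutral probability p = (1 + 0.08 − 0.8)/(1.35 − 0.8) = 0.2800/0.5500 = 0.5091
Terminal stock prices: S_u = 168.8, S_d = 100
Terminal payoffs (S − K): max(23.75, 0) = 23.75, max(-45, 0) = 0
Node 0 (S = 125): V_0 = 1/1.08·[0.5091·23.7500 + 0.4909·0.0000] = 11.1953

€11.20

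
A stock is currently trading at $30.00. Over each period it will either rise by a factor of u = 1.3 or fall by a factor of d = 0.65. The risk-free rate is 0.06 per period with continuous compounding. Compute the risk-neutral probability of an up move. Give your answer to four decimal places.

Risk-neutral probability p = (e^0.06 − 0.65)/(1.3 − 0.65) = 0.4118/0.6500 = 0.6336

p = 0.6336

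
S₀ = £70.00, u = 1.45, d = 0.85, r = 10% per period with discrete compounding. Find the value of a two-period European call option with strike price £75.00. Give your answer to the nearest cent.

Risk-neutral probability p = (1 + 0.1 − 0.85)/(1.45 − 0.85) = 0.2500/0.6000 = 0.4167
Terminal stock prices: S_uu = 147.2, S_ud = 86.27, S_dd = 50.57
Terminal payoffs (S − K): max(72.18, 0) = 72.18, max(11.27, 0) = 11.27, max(-24.43, 0) = 0
Node u (S = 101.5): V_u = 1/1.1·[0.4167·72.1750 + 0.5833·11.2750] = 33.3182
Node d (S = 59.5): V_d = 1/1.1·[0.4167·11.2750 + 0.5833·0.0000] = 4.2708
Node 0 (S = 70): V_0 = 1/1.1·[0.4167·33.3182 + 0.5833·4.2708] = 14.8854

£14.89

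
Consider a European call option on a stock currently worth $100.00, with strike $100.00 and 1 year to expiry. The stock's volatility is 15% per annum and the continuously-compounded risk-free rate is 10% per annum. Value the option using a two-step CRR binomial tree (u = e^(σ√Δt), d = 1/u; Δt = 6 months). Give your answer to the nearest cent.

$10.92

CRR parameters: u = e^(σ√Δt) = e^(0.15·√0.5) = 1.1119, d = 1/u = 0.8994
Per-period rate: rΔt = 0.1·0.5 = 0.05, so R = e^0.05 = 1.0513
Risk-neutral probability p = (e^0.05 − 0.8994)/(1.1119 − 0.8994) = 0.1519/0.2125 = 0.7148
Terminal stock prices: S_uu = 123.6, S_ud = 100, S_dd = 80.89
Terminal payoffs (S − K): max(23.63, 0) = 23.63, max(0, 0) = 0, max(-19.11, 0) = 0
Node u (S = 111.2): V_u = e^(−0.05)·[0.7148·23.6311 + 0.2852·0.0000] = 16.0666
Node d (S = 89.94): V_d = e^(−0.05)·[0.7148·0.0000 + 0.2852·0.0000] = 0.0000
Node 0 (S = 100): V_0 = e^(−0.05)·[0.7148·16.0666 + 0.2852·0.0000] = 10.9235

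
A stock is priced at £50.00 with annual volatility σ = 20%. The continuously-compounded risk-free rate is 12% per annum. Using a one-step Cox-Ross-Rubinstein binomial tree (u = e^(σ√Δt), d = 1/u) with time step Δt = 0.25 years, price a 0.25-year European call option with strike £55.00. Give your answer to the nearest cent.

£0.16

CRR parameters: u = e^(σ√Δt) = e^(0.2·√0.25) = 1.1052, d = 1/u = 0.9048
Per-period rate: rΔt = 0.12·0.25 = 0.03, so R = e^0.03 = 1.0305
Risk-neutral probability p = (e^0.03 − 0.9048)/(1.1052 − 0.9048) = 0.1256/0.2003 = 0.6270
Terminal stock prices: S_u = 55.26, S_d = 45.24
Terminal payoffs (S − K): max(0.2585, 0) = 0.2585, max(-9.758, 0) = 0
Node 0 (S = 50): V_0 = e^(−0.03)·[0.6270·0.2585 + 0.3730·0.0000] = 0.1573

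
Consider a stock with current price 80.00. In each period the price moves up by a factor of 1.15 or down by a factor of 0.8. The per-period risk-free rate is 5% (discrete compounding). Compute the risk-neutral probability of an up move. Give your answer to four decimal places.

p = 0.7143

Risk-neutral probability p = (1 + 0.05 − 0.8)/(1.15 − 0.8) = 0.2500/0.3500 = 0.7143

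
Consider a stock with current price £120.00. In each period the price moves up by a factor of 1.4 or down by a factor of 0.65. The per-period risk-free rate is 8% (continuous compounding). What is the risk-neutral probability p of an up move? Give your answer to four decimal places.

Risk-neutral probability p = (e^0.08 − 0.65)/(1.4 − 0.65) = 0.4333/0.7500 = 0.5777

p = 0.5777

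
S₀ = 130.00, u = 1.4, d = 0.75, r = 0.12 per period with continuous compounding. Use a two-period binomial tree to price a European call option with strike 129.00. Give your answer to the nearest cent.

Risk-neutral probability p = (e^0.12 − 0.75)/(1.4 − 0.75) = 0.3775/0.6500 = 0.5808
Terminal stock prices: S_uu = 254.8, S_ud = 136.5, S_dd = 73.12
Terminal payoffs (S − K): max(125.8, 0) = 125.8, max(7.5, 0) = 7.5, max(-55.88, 0) = 0
Node u (S = 182): V_u = e^(−0.12)·[0.5808·125.8000 + 0.4192·7.5000] = 67.5873
Node d (S = 97.5): V_d = e^(−0.12)·[0.5808·7.5000 + 0.4192·0.0000] = 3.8632
Node 0 (S = 130): V_0 = e^(−0.12)·[0.5808·67.5873 + 0.4192·3.8632] = 36.2501

36.25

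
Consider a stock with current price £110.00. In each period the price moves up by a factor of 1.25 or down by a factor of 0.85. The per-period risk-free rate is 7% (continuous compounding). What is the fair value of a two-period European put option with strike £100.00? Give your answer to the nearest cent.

£3.51

Risk-neutral probability p = (e^0.07 − 0.85)/(1.25 − 0.85) = 0.2225/0.4000 = 0.5563
Terminal stock prices: S_uu = 171.9, S_ud = 116.9, S_dd = 79.47
Terminal payoffs (K − S): max(-71.88, 0) = 0, max(-16.88, 0) = 0, max(20.53, 0) = 20.53
Node u (S = 137.5): V_u = e^(−0.07)·[0.5563·0.0000 + 0.4437·0.0000] = 0.0000
Node d (S = 93.5): V_d = e^(−0.07)·[0.5563·0.0000 + 0.4437·20.5250] = 8.4918
Node 0 (S = 110): V_0 = e^(−0.07)·[0.5563·0.0000 + 0.4437·8.4918] = 3.5133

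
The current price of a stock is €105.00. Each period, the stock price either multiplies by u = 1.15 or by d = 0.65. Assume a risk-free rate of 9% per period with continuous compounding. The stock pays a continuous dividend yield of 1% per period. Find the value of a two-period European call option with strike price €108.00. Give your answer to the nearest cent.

Per-period risk-free factor R = e^0.09 = 1.0942; dividend-adjusted growth = e^(0.09−0.01) = 1.0833.
Risk-neutral probability p = (1.0833 − 0.65)/(1.15 − 0.65) = 0.4333/0.5000 = 0.8666
Terminal stock prices: S_uu = 138.9, S_ud = 78.49, S_dd = 44.36
Terminal payoffs (S − K): max(30.86, 0) = 30.86, max(-29.51, 0) = 0, max(-63.64, 0) = 0
Node u (S = 120.7): V_u = e^(−0.09)·[0.8666·30.8625 + 0.1334·0.0000] = 24.4428
Node d (S = 68.25): V_d = e^(−0.09)·[0.8666·0.0000 + 0.1334·0.0000] = 0.0000
Node 0 (S = 105): V_0 = e^(−0.09)·[0.8666·24.4428 + 0.1334·0.0000] = 19.3584

€19.36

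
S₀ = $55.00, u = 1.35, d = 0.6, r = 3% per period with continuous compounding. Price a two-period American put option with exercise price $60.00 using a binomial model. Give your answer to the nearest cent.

$14.72

Risk-neutral probability p = (e^0.03 − 0.6)/(1.35 − 0.6) = 0.4305/0.7500 = 0.5739
Terminal stock prices: S_uu = 100.2, S_ud = 44.55, S_dd = 19.8
Terminal payoffs (K − S): max(-40.24, 0) = 0, max(15.45, 0) = 15.45, max(40.2, 0) = 40.2
Node u (S = 74.25): continuation = e^(−0.03)·[0.5739·0.0000 + 0.4261·15.4500] = 6.3881; exercise value = 0.0000 ≤ continuation, so V_u = 6.3881
Node d (S = 33): continuation = e^(−0.03)·[0.5739·15.4500 + 0.4261·40.2000] = 25.2267; exercise value = 27.0000 > continuation, so V_d = 27.0000 (exercise)
Node 0 (S = 55): continuation = e^(−0.03)·[0.5739·6.3881 + 0.4261·27.0000] = 14.7217; exercise value = 5.0000 ≤ continuation, so V_0 = 14.7217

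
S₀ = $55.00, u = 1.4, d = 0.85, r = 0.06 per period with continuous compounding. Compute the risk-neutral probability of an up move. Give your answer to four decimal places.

p = 0.3852

Risk-neutral probability p = (e^0.06 − 0.85)/(1.4 − 0.85) = 0.2118/0.5500 = 0.3852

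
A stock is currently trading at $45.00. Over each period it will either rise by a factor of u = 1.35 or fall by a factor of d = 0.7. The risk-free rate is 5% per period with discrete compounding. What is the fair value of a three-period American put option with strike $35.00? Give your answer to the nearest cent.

Risk-neutral probability p = (1 + 0.05 − 0.7)/(1.35 − 0.7) = 0.3500/0.6500 = 0.5385
Terminal stock prices: S_uuu = 110.7, S_uud = 57.41, S_udd = 29.77, S_ddd = 15.43
Terminal payoffs (K − S): max(-75.72, 0) = 0, max(-22.41, 0) = 0, max(5.233, 0) = 5.233, max(19.57, 0) = 19.57
Node uu (S = 82.01): continuation = 1/1.05·[0.5385·0.0000 + 0.4615·0.0000] = 0.0000; exercise value = 0.0000 ≤ continuation, so V_uu = 0.0000
Node ud (S = 42.53): continuation = 1/1.05·[0.5385·0.0000 + 0.4615·5.2325] = 2.3000; exercise value = 0.0000 ≤ continuation, so V_ud = 2.3000
Node dd (S = 22.05): continuation = 1/1.05·[0.5385·5.2325 + 0.4615·19.5650] = 11.2833; exercise value = 12.9500 > continuation, so V_dd = 12.9500 (exercise)
Node u (S = 60.75): continuation = 1/1.05·[0.5385·0.0000 + 0.4615·2.3000] = 1.0110; exercise value = 0.0000 ≤ continuation, so V_u = 1.0110
Node d (S = 31.5): continuation = 1/1.05·[0.5385·2.3000 + 0.4615·12.9500] = 6.8718; exercise value = 3.5000 ≤ continuation, so V_d = 6.8718
Node 0 (S = 45): continuation = 1/1.05·[0.5385·1.0110 + 0.4615·6.8718] = 3.5390; exercise value = 0.0000 ≤ continuation, so V_0 = 3.5390

$3.54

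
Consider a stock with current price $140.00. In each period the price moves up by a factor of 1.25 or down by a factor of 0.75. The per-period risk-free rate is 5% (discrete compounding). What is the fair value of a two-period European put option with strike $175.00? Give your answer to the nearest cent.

$33.02

Risk-neutral probability p = (1 + 0.05 − 0.75)/(1.25 − 0.75) = 0.3000/0.5000 = 0.6000
Terminal stock prices: S_uu = 218.8, S_ud = 131.2, S_dd = 78.75
Terminal payoffs (K − S): max(-43.75, 0) = 0, max(43.75, 0) = 43.75, max(96.25, 0) = 96.25
Node u (S = 175): V_u = 1/1.05·[0.6000·0.0000 + 0.4000·43.7500] = 16.6667
Node d (S = 105): V_d = 1/1.05·[0.6000·43.7500 + 0.4000·96.2500] = 61.6667
Node 0 (S = 140): V_0 = 1/1.05·[0.6000·16.6667 + 0.4000·61.6667] = 33.0159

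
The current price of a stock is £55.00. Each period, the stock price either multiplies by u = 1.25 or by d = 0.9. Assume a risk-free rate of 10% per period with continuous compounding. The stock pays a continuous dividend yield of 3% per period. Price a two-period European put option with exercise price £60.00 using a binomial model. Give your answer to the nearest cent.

£3.25

Per-period risk-free factor R = e^0.1 = 1.1052; dividend-adjusted growth = e^(0.1−0.03) = 1.0725.
Risk-neutral probability p = (1.0725 − 0.9)/(1.25 − 0.9) = 0.1725/0.3500 = 0.4929
Terminal stock prices: S_uu = 85.94, S_ud = 61.88, S_dd = 44.55
Terminal payoffs (K − S): max(-25.94, 0) = 0, max(-1.875, 0) = 0, max(15.45, 0) = 15.45
Node u (S = 68.75): V_u = e^(−0.1)·[0.4929·0.0000 + 0.5071·0.0000] = 0.0000
Node d (S = 49.5): V_d = e^(−0.1)·[0.4929·0.0000 + 0.5071·15.4500] = 7.0894
Node 0 (S = 55): V_0 = e^(−0.1)·[0.4929·0.0000 + 0.5071·7.0894] = 3.2530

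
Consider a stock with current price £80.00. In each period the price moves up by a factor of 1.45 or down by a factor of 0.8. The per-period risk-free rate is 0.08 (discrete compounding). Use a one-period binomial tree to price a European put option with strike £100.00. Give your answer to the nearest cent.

£18.97

Risk-neutral probability p = (1 + 0.08 − 0.8)/(1.45 − 0.8) = 0.2800/0.6500 = 0.4308
Terminal stock prices: S_u = 116, S_d = 64
Terminal payoffs (K − S): max(-16, 0) = 0, max(36, 0) = 36
Node 0 (S = 80): V_0 = 1/1.08·[0.4308·0.0000 + 0.5692·36.0000] = 18.9744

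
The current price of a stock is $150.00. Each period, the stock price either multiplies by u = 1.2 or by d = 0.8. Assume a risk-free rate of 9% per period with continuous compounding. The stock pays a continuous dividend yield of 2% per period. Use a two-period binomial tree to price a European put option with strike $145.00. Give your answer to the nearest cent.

$4.52

Per-period risk-free factor R = e^0.09 = 1.0942; dividend-adjusted growth = e^(0.09−0.02) = 1.0725.
Risk-neutral probability p = (1.0725 − 0.8)/(1.2 − 0.8) = 0.2725/0.4000 = 0.6813
Terminal stock prices: S_uu = 216, S_ud = 144, S_dd = 96
Terminal payoffs (K − S): max(-71, 0) = 0, max(1, 0) = 1, max(49, 0) = 49
Node u (S = 180): V_u = e^(−0.09)·[0.6813·0.0000 + 0.3187·1.0000] = 0.2913
Node d (S = 120): V_d = e^(−0.09)·[0.6813·1.0000 + 0.3187·49.0000] = 14.8962
Node 0 (S = 150): V_0 = e^(−0.09)·[0.6813·0.2913 + 0.3187·14.8962] = 4.5206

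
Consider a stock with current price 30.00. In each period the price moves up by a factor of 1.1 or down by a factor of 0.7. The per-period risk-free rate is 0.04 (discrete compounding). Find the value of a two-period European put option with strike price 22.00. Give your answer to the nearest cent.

Risk-neutral probability p = (1 + 0.04 − 0.7)/(1.1 − 0.7) = 0.3400/0.4000 = 0.8500
Terminal stock prices: S_uu = 36.3, S_ud = 23.1, S_dd = 14.7
Terminal payoffs (K − S): max(-14.3, 0) = 0, max(-1.1, 0) = 0, max(7.3, 0) = 7.3
Node u (S = 33): V_u = 1/1.04·[0.8500·0.0000 + 0.1500·0.0000] = 0.0000
Node d (S = 21): V_d = 1/1.04·[0.8500·0.0000 + 0.1500·7.3000] = 1.0529
Node 0 (S = 30): V_0 = 1/1.04·[0.8500·0.0000 + 0.1500·1.0529] = 0.1519

0.15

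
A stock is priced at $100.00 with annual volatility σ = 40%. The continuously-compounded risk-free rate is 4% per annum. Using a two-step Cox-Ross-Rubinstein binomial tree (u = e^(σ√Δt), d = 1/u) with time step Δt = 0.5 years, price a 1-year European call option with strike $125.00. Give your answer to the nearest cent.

$10.61

CRR parameters: u = e^(σ√Δt) = e^(0.4·√0.5) = 1.3269, d = 1/u = 0.7536
Per-period rate: rΔt = 0.04·0.5 = 0.02, so R = e^0.02 = 1.0202
Risk-neutral probability p = (e^0.02 − 0.7536)/(1.3269 − 0.7536) = 0.2666/0.5733 = 0.4650
Terminal stock prices: S_uu = 176.1, S_ud = 100, S_dd = 56.8
Terminal payoffs (S − K): max(51.07, 0) = 51.07, max(-25, 0) = 0, max(-68.2, 0) = 0
Node u (S = 132.7): V_u = e^(−0.02)·[0.4650·51.0654 + 0.5350·0.0000] = 23.2751
Node d (S = 75.36): V_d = e^(−0.02)·[0.4650·0.0000 + 0.5350·0.0000] = 0.0000
Node 0 (S = 100): V_0 = e^(−0.02)·[0.4650·23.2751 + 0.5350·0.0000] = 10.6085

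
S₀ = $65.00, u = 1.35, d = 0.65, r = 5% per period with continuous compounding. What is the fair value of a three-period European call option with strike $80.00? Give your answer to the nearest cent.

$12.96

Risk-neutral probability p = (e^0.05 − 0.65)/(1.35 − 0.65) = 0.4013/0.7000 = 0.5732
Terminal stock prices: S_uuu = 159.9, S_uud = 77, S_udd = 37.07, S_ddd = 17.85
Terminal payoffs (S − K): max(79.92, 0) = 79.92, max(-2.999, 0) = 0, max(-42.93, 0) = 0, max(-62.15, 0) = 0
Node uu (S = 118.5): V_uu = e^(−0.05)·[0.5732·79.9244 + 0.4268·0.0000] = 43.5817
Node ud (S = 57.04): V_ud = e^(−0.05)·[0.5732·0.0000 + 0.4268·0.0000] = 0.0000
Node dd (S = 27.46): V_dd = e^(−0.05)·[0.5732·0.0000 + 0.4268·0.0000] = 0.0000
Node u (S = 87.75): V_u = e^(−0.05)·[0.5732·43.5817 + 0.4268·0.0000] = 23.7645
Node d (S = 42.25): V_d = e^(−0.05)·[0.5732·0.0000 + 0.4268·0.0000] = 0.0000
Node 0 (S = 65): V_0 = e^(−0.05)·[0.5732·23.7645 + 0.4268·0.0000] = 12.9585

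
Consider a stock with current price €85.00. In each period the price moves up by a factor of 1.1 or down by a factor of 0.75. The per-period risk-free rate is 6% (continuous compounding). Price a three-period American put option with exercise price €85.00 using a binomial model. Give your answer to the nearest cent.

€4.03

Risk-neutral probability p = (e^0.06 − 0.75)/(1.1 − 0.75) = 0.3118/0.3500 = 0.8910
Terminal stock prices: S_uuu = 113.1, S_uud = 77.14, S_udd = 52.59, S_ddd = 35.86
Terminal payoffs (K − S): max(-28.14, 0) = 0, max(7.862, 0) = 7.862, max(32.41, 0) = 32.41, max(49.14, 0) = 49.14
Node uu (S = 102.9): continuation = e^(−0.06)·[0.8910·0.0000 + 0.1090·7.8625] = 0.8074; exercise value = 0.0000 ≤ continuation, so V_uu = 0.8074
Node ud (S = 70.13): continuation = e^(−0.06)·[0.8910·7.8625 + 0.1090·32.4062] = 9.9250; exercise value = 14.8750 > continuation, so V_ud = 14.8750 (exercise)
Node dd (S = 47.81): continuation = e^(−0.06)·[0.8910·32.4062 + 0.1090·49.1406] = 32.2375; exercise value = 37.1875 > continuation, so V_dd = 37.1875 (exercise)
Node u (S = 93.5): continuation = e^(−0.06)·[0.8910·0.8074 + 0.1090·14.8750] = 2.2050; exercise value = 0.0000 ≤ continuation, so V_u = 2.2050
Node d (S = 63.75): continuation = e^(−0.06)·[0.8910·14.8750 + 0.1090·37.1875] = 16.3000; exercise value = 21.2500 > continuation, so V_d = 21.2500 (exercise)
Node 0 (S = 85): continuation = e^(−0.06)·[0.8910·2.2050 + 0.1090·21.2500] = 4.0323; exercise value = 0.0000 ≤ continuation, so V_0 = 4.0323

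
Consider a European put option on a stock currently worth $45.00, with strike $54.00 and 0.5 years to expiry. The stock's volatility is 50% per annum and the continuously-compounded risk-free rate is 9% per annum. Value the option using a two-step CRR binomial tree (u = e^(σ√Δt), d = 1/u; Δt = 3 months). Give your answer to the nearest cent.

$11.12

CRR parameters: u = e^(σ√Δt) = e^(0.5·√0.25) = 1.2840, d = 1/u = 0.7788
Per-period rate: rΔt = 0.09·0.25 = 0.0225, so R = e^0.0225 = 1.0228
Risk-neutral probability p = (e^0.0225 − 0.7788)/(1.2840 − 0.7788) = 0.2440/0.5052 = 0.4829
Terminal stock prices: S_uu = 74.19, S_ud = 45, S_dd = 27.29
Terminal payoffs (K − S): max(-20.19, 0) = 0, max(9, 0) = 9, max(26.71, 0) = 26.71
Node u (S = 57.78): V_u = e^(−0.0225)·[0.4829·0.0000 + 0.5171·9.0000] = 4.5507
Node d (S = 35.05): V_d = e^(−0.0225)·[0.4829·9.0000 + 0.5171·26.7061] = 17.7525
Node 0 (S = 45): V_0 = e^(−0.0225)·[0.4829·4.5507 + 0.5171·17.7525] = 11.1247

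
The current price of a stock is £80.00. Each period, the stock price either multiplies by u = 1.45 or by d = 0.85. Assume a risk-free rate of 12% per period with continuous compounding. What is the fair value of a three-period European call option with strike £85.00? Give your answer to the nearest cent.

£24.92

Risk-neutral probability p = (e^0.12 − 0.85)/(1.45 − 0.85) = 0.2775/0.6000 = 0.4625
Terminal stock prices: S_uuu = 243.9, S_uud = 143, S_udd = 83.81, S_ddd = 49.13
Terminal payoffs (S − K): max(158.9, 0) = 158.9, max(57.97, 0) = 57.97, max(-1.19, 0) = 0, max(-35.87, 0) = 0
Node uu (S = 168.2): V_uu = e^(−0.12)·[0.4625·158.8900 + 0.5375·57.9700] = 92.8118
Node ud (S = 98.6): V_ud = e^(−0.12)·[0.4625·57.9700 + 0.5375·0.0000] = 23.7791
Node dd (S = 57.8): V_dd = e^(−0.12)·[0.4625·0.0000 + 0.5375·0.0000] = 0.0000
Node u (S = 116): V_u = e^(−0.12)·[0.4625·92.8118 + 0.5375·23.7791] = 49.4071
Node d (S = 68): V_d = e^(−0.12)·[0.4625·23.7791 + 0.5375·0.0000] = 9.7541
Node 0 (S = 80): V_0 = e^(−0.12)·[0.4625·49.4071 + 0.5375·9.7541] = 24.9166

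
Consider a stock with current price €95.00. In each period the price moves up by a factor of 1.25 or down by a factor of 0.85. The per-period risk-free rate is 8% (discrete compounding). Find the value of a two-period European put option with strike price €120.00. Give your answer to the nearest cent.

€15.94

Risk-neutral probability p = (1 + 0.08 − 0.85)/(1.25 − 0.85) = 0.2300/0.4000 = 0.5750
Terminal stock prices: S_uu = 148.4, S_ud = 100.9, S_dd = 68.64
Terminal payoffs (K − S): max(-28.44, 0) = 0, max(19.06, 0) = 19.06, max(51.36, 0) = 51.36
Node u (S = 118.8): V_u = 1/1.08·[0.5750·0.0000 + 0.4250·19.0625] = 7.5014
Node d (S = 80.75): V_d = 1/1.08·[0.5750·19.0625 + 0.4250·51.3625] = 30.3611
Node 0 (S = 95): V_0 = 1/1.08·[0.5750·7.5014 + 0.4250·30.3611] = 15.9415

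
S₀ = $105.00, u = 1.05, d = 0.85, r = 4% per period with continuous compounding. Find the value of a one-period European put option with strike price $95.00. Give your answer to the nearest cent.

$0.25

Risk-neutral probability p = (e^0.04 − 0.85)/(1.05 − 0.85) = 0.1908/0.2000 = 0.9541
Terminal stock prices: S_u = 110.2, S_d = 89.25
Terminal payoffs (K − S): max(-15.25, 0) = 0, max(5.75, 0) = 5.75
Node 0 (S = 105): V_0 = e^(−0.04)·[0.9541·0.0000 + 0.0459·5.7500] = 0.2538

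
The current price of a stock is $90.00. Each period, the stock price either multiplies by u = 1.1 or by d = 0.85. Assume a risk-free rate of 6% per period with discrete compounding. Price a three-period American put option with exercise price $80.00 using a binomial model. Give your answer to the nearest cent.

Risk-neutral probability p = (1 + 0.06 − 0.85)/(1.1 − 0.85) = 0.2100/0.2500 = 0.8400
Terminal stock prices: S_uuu = 119.8, S_uud = 92.57, S_udd = 71.53, S_ddd = 55.27
Terminal payoffs (K − S): max(-39.79, 0) = 0, max(-12.57, 0) = 0, max(8.472, 0) = 8.472, max(24.73, 0) = 24.73
Node uu (S = 108.9): continuation = 1/1.06·[0.8400·0.0000 + 0.1600·0.0000] = 0.0000; exercise value = 0.0000 ≤ continuation, so V_uu = 0.0000
Node ud (S = 84.15): continuation = 1/1.06·[0.8400·0.0000 + 0.1600·8.4725] = 1.2789; exercise value = 0.0000 ≤ continuation, so V_ud = 1.2789
Node dd (S = 65.02): continuation = 1/1.06·[0.8400·8.4725 + 0.1600·24.7288] = 10.4467; exercise value = 14.9750 > continuation, so V_dd = 14.9750 (exercise)
Node u (S = 99): continuation = 1/1.06·[0.8400·0.0000 + 0.1600·1.2789] = 0.1930; exercise value = 0.0000 ≤ continuation, so V_u = 0.1930
Node d (S = 76.5): continuation = 1/1.06·[0.8400·1.2789 + 0.1600·14.9750] = 3.2738; exercise value = 3.5000 > continuation, so V_d = 3.5000 (exercise)
Node 0 (S = 90): continuation = 1/1.06·[0.8400·0.1930 + 0.1600·3.5000] = 0.6813; exercise value = 0.0000 ≤ continuation, so V_0 = 0.6813

$0.68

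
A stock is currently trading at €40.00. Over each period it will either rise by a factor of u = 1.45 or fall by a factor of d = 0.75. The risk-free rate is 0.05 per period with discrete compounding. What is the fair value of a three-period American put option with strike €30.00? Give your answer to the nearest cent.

Risk-neutral probability p = (1 + 0.05 − 0.75)/(1.45 − 0.75) = 0.3000/0.7000 = 0.4286
Terminal stock prices: S_uuu = 121.9, S_uud = 63.07, S_udd = 32.62, S_ddd = 16.88
Terminal payoffs (K − S): max(-91.94, 0) = 0, max(-33.07, 0) = 0, max(-2.625, 0) = 0, max(13.12, 0) = 13.12
Node uu (S = 84.1): continuation = 1/1.05·[0.4286·0.0000 + 0.5714·0.0000] = 0.0000; exercise value = 0.0000 ≤ continuation, so V_uu = 0.0000
Node ud (S = 43.5): continuation = 1/1.05·[0.4286·0.0000 + 0.5714·0.0000] = 0.0000; exercise value = 0.0000 ≤ continuation, so V_ud = 0.0000
Node dd (S = 22.5): continuation = 1/1.05·[0.4286·0.0000 + 0.5714·13.1250] = 7.1429; exercise value = 7.5000 > continuation, so V_dd = 7.5000 (exercise)
Node u (S = 58): continuation = 1/1.05·[0.4286·0.0000 + 0.5714·0.0000] = 0.0000; exercise value = 0.0000 ≤ continuation, so V_u = 0.0000
Node d (S = 30): continuation = 1/1.05·[0.4286·0.0000 + 0.5714·7.5000] = 4.0816; exercise value = 0.0000 ≤ continuation, so V_d = 4.0816
Node 0 (S = 40): continuation = 1/1.05·[0.4286·0.0000 + 0.5714·4.0816] = 2.2213; exercise value = 0.0000 ≤ continuation, so V_0 = 2.2213

€2.22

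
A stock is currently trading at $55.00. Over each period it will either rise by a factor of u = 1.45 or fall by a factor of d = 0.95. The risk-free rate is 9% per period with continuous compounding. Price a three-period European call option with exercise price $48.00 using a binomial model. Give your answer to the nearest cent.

Risk-neutral probability p = (e^0.09 − 0.95)/(1.45 − 0.95) = 0.1442/0.5000 = 0.2883
Terminal stock prices: S_uuu = 167.7, S_uud = 109.9, S_udd = 71.97, S_ddd = 47.16
Terminal payoffs (S − K): max(119.7, 0) = 119.7, max(61.86, 0) = 61.86, max(23.97, 0) = 23.97, max(-0.8444, 0) = 0
Node uu (S = 115.6): V_uu = e^(−0.09)·[0.2883·119.6744 + 0.7117·61.8556] = 71.7688
Node ud (S = 75.76): V_ud = e^(−0.09)·[0.2883·61.8556 + 0.7117·23.9744] = 31.8938
Node dd (S = 49.64): V_dd = e^(−0.09)·[0.2883·23.9744 + 0.7117·0.0000] = 6.3180
Node u (S = 79.75): V_u = e^(−0.09)·[0.2883·71.7688 + 0.7117·31.8938] = 39.6570
Node d (S = 52.25): V_d = e^(−0.09)·[0.2883·31.8938 + 0.7117·6.3180] = 12.5142
Node 0 (S = 55): V_0 = e^(−0.09)·[0.2883·39.6570 + 0.7117·12.5142] = 18.5901

$18.59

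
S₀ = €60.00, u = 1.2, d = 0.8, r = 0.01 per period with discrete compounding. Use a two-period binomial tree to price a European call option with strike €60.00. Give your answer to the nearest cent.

€7.13

Risk-neutral probability p = (1 + 0.01 − 0.8)/(1.2 − 0.8) = 0.2100/0.4000 = 0.5250
Terminal stock prices: S_uu = 86.4, S_ud = 57.6, S_dd = 38.4
Terminal payoffs (S − K): max(26.4, 0) = 26.4, max(-2.4, 0) = 0, max(-21.6, 0) = 0
Node u (S = 72): V_u = 1/1.01·[0.5250·26.4000 + 0.4750·0.0000] = 13.7228
Node d (S = 48): V_d = 1/1.01·[0.5250·0.0000 + 0.4750·0.0000] = 0.0000
Node 0 (S = 60): V_0 = 1/1.01·[0.5250·13.7228 + 0.4750·0.0000] = 7.1331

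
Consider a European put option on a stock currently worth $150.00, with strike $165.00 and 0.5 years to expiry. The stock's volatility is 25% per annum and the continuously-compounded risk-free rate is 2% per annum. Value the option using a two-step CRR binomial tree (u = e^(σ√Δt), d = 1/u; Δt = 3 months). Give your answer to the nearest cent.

$19.89

CRR parameters: u = e^(σ√Δt) = e^(0.25·√0.25) = 1.1331, d = 1/u = 0.8825
Per-period rate: rΔt = 0.02·0.25 = 0.005, so R = e^0.005 = 1.0050
Risk-neutral probability p = (e^0.005 − 0.8825)/(1.1331 − 0.8825) = 0.1225/0.2507 = 0.4888
Terminal stock prices: S_uu = 192.6, S_ud = 150, S_dd = 116.8
Terminal payoffs (K − S): max(-27.6, 0) = 0, max(15, 0) = 15, max(48.18, 0) = 48.18
Node u (S = 170): V_u = e^(−0.005)·[0.4888·0.0000 + 0.5112·15.0000] = 7.6299
Node d (S = 132.4): V_d = e^(−0.005)·[0.4888·15.0000 + 0.5112·48.1799] = 31.8025
Node 0 (S = 150): V_0 = e^(−0.005)·[0.4888·7.6299 + 0.5112·31.8025] = 19.8875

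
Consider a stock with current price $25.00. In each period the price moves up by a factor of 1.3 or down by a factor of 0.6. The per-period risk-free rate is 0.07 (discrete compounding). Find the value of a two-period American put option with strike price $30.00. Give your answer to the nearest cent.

$6.63

Risk-neutral probability p = (1 + 0.07 − 0.6)/(1.3 − 0.6) = 0.4700/0.7000 = 0.6714
Terminal stock prices: S_uu = 42.25, S_ud = 19.5, S_dd = 9
Terminal payoffs (K − S): max(-12.25, 0) = 0, max(10.5, 0) = 10.5, max(21, 0) = 21
Node u (S = 32.5): continuation = 1/1.07·[0.6714·0.0000 + 0.3286·10.5000] = 3.2243; exercise value = 0.0000 ≤ continuation, so V_u = 3.2243
Node d (S = 15): continuation = 1/1.07·[0.6714·10.5000 + 0.3286·21.0000] = 13.0374; exercise value = 15.0000 > continuation, so V_d = 15.0000 (exercise)
Node 0 (S = 25): continuation = 1/1.07·[0.6714·3.2243 + 0.3286·15.0000] = 6.6294; exercise value = 5.0000 ≤ continuation, so V_0 = 6.6294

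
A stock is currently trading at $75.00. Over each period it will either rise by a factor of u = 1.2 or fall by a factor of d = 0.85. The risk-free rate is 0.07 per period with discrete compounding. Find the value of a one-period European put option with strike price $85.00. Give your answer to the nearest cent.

Risk-neutral probability p = (1 + 0.07 − 0.85)/(1.2 − 0.85) = 0.2200/0.3500 = 0.6286
Terminal stock prices: S_u = 90, S_d = 63.75
Terminal payoffs (K − S): max(-5, 0) = 0, max(21.25, 0) = 21.25
Node 0 (S = 75): V_0 = 1/1.07·[0.6286·0.0000 + 0.3714·21.2500] = 7.3765

$7.38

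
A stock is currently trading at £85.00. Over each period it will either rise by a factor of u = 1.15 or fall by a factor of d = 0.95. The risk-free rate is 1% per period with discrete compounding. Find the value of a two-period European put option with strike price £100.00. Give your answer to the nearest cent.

Risk-neutral probability p = (1 + 0.01 − 0.95)/(1.15 − 0.95) = 0.0600/0.2000 = 0.3000
Terminal stock prices: S_uu = 112.4, S_ud = 92.86, S_dd = 76.71
Terminal payoffs (K − S): max(-12.41, 0) = 0, max(7.138, 0) = 7.138, max(23.29, 0) = 23.29
Node u (S = 97.75): V_u = 1/1.01·[0.3000·0.0000 + 0.7000·7.1375] = 4.9468
Node d (S = 80.75): V_d = 1/1.01·[0.3000·7.1375 + 0.7000·23.2875] = 18.2599
Node 0 (S = 85): V_0 = 1/1.01·[0.3000·4.9468 + 0.7000·18.2599] = 14.1247

£14.12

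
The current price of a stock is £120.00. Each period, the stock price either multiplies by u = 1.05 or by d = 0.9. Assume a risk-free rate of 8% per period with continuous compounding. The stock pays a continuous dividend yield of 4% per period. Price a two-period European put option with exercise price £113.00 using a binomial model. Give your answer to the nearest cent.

£0.05

Per-period risk-free factor R = e^0.08 = 1.0833; dividend-adjusted growth = e^(0.08−0.04) = 1.0408.
Risk-neutral probability p = (1.0408 − 0.9)/(1.05 − 0.9) = 0.1408/0.1500 = 0.9387
Terminal stock prices: S_uu = 132.3, S_ud = 113.4, S_dd = 97.2
Terminal payoffs (K − S): max(-19.3, 0) = 0, max(-0.4, 0) = 0, max(15.8, 0) = 15.8
Node u (S = 126): V_u = e^(−0.08)·[0.9387·0.0000 + 0.0613·0.0000] = 0.0000
Node d (S = 108): V_d = e^(−0.08)·[0.9387·0.0000 + 0.0613·15.8000] = 0.8935
Node 0 (S = 120): V_0 = e^(−0.08)·[0.9387·0.0000 + 0.0613·0.8935] = 0.0505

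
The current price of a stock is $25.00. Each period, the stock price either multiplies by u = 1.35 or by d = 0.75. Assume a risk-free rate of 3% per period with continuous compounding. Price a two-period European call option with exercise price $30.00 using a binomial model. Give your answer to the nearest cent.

$3.20

Risk-neutral probability p = (e^0.03 − 0.75)/(1.35 − 0.75) = 0.2805/0.6000 = 0.4674
Terminal stock prices: S_uu = 45.56, S_ud = 25.31, S_dd = 14.06
Terminal payoffs (S − K): max(15.56, 0) = 15.56, max(-4.688, 0) = 0, max(-15.94, 0) = 0
Node u (S = 33.75): V_u = e^(−0.03)·[0.4674·15.5625 + 0.5326·0.0000] = 7.0593
Node d (S = 18.75): V_d = e^(−0.03)·[0.4674·0.0000 + 0.5326·0.0000] = 0.0000
Node 0 (S = 25): V_0 = e^(−0.03)·[0.4674·7.0593 + 0.5326·0.0000] = 3.2022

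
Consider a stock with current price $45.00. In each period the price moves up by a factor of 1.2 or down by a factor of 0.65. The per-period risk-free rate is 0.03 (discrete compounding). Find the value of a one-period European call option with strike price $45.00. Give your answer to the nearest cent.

$6.04

Risk-neutral probability p = (1 + 0.03 − 0.65)/(1.2 − 0.65) = 0.3800/0.5500 = 0.6909
Terminal stock prices: S_u = 54, S_d = 29.25
Terminal payoffs (S − K): max(9, 0) = 9, max(-15.75, 0) = 0
Node 0 (S = 45): V_0 = 1/1.03·[0.6909·9.0000 + 0.3091·0.0000] = 6.0371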